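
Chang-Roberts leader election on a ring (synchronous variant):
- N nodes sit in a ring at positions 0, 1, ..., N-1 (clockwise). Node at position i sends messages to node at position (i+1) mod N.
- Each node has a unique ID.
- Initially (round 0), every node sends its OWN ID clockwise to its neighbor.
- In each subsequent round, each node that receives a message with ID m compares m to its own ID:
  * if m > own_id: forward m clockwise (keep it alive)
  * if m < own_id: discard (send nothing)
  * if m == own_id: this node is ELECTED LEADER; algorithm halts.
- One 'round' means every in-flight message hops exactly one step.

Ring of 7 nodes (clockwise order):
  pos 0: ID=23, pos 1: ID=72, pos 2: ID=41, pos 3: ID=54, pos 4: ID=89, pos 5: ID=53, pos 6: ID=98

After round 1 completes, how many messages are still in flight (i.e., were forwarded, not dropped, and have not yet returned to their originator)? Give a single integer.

Round 1: pos1(id72) recv 23: drop; pos2(id41) recv 72: fwd; pos3(id54) recv 41: drop; pos4(id89) recv 54: drop; pos5(id53) recv 89: fwd; pos6(id98) recv 53: drop; pos0(id23) recv 98: fwd
After round 1: 3 messages still in flight

Answer: 3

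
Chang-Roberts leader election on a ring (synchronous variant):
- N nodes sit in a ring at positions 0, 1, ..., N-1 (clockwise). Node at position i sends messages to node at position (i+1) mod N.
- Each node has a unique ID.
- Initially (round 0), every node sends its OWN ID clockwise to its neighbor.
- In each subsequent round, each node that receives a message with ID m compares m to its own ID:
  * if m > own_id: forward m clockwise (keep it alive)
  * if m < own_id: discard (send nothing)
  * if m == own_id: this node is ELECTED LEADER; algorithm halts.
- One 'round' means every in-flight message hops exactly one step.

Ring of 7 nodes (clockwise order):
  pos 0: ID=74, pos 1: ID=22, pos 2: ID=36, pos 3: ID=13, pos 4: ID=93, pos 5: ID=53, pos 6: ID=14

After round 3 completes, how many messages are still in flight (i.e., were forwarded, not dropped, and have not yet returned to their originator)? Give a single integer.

Round 1: pos1(id22) recv 74: fwd; pos2(id36) recv 22: drop; pos3(id13) recv 36: fwd; pos4(id93) recv 13: drop; pos5(id53) recv 93: fwd; pos6(id14) recv 53: fwd; pos0(id74) recv 14: drop
Round 2: pos2(id36) recv 74: fwd; pos4(id93) recv 36: drop; pos6(id14) recv 93: fwd; pos0(id74) recv 53: drop
Round 3: pos3(id13) recv 74: fwd; pos0(id74) recv 93: fwd
After round 3: 2 messages still in flight

Answer: 2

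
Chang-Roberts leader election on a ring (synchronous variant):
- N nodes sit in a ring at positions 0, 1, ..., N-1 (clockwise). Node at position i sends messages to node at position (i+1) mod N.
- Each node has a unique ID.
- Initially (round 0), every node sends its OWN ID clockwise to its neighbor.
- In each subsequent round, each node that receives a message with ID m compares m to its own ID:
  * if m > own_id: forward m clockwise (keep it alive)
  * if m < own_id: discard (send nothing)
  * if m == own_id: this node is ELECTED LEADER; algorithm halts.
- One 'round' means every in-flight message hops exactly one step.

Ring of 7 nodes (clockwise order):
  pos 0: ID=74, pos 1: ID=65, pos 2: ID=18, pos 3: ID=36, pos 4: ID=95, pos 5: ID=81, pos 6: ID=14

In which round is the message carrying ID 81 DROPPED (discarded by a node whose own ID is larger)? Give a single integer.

Round 1: pos1(id65) recv 74: fwd; pos2(id18) recv 65: fwd; pos3(id36) recv 18: drop; pos4(id95) recv 36: drop; pos5(id81) recv 95: fwd; pos6(id14) recv 81: fwd; pos0(id74) recv 14: drop
Round 2: pos2(id18) recv 74: fwd; pos3(id36) recv 65: fwd; pos6(id14) recv 95: fwd; pos0(id74) recv 81: fwd
Round 3: pos3(id36) recv 74: fwd; pos4(id95) recv 65: drop; pos0(id74) recv 95: fwd; pos1(id65) recv 81: fwd
Round 4: pos4(id95) recv 74: drop; pos1(id65) recv 95: fwd; pos2(id18) recv 81: fwd
Round 5: pos2(id18) recv 95: fwd; pos3(id36) recv 81: fwd
Round 6: pos3(id36) recv 95: fwd; pos4(id95) recv 81: drop
Round 7: pos4(id95) recv 95: ELECTED
Message ID 81 originates at pos 5; dropped at pos 4 in round 6

Answer: 6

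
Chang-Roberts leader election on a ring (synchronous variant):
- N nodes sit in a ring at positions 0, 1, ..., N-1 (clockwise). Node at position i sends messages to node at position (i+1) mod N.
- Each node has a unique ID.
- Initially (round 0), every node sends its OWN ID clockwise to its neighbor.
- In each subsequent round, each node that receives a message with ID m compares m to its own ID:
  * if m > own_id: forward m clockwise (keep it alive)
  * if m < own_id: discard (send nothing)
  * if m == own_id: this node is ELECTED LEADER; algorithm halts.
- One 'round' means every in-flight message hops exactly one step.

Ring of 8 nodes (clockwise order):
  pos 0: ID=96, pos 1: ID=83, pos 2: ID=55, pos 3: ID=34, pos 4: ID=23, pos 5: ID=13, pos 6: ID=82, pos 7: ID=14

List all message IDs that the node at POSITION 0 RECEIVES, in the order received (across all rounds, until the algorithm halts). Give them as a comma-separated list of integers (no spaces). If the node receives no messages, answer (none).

Round 1: pos1(id83) recv 96: fwd; pos2(id55) recv 83: fwd; pos3(id34) recv 55: fwd; pos4(id23) recv 34: fwd; pos5(id13) recv 23: fwd; pos6(id82) recv 13: drop; pos7(id14) recv 82: fwd; pos0(id96) recv 14: drop
Round 2: pos2(id55) recv 96: fwd; pos3(id34) recv 83: fwd; pos4(id23) recv 55: fwd; pos5(id13) recv 34: fwd; pos6(id82) recv 23: drop; pos0(id96) recv 82: drop
Round 3: pos3(id34) recv 96: fwd; pos4(id23) recv 83: fwd; pos5(id13) recv 55: fwd; pos6(id82) recv 34: drop
Round 4: pos4(id23) recv 96: fwd; pos5(id13) recv 83: fwd; pos6(id82) recv 55: drop
Round 5: pos5(id13) recv 96: fwd; pos6(id82) recv 83: fwd
Round 6: pos6(id82) recv 96: fwd; pos7(id14) recv 83: fwd
Round 7: pos7(id14) recv 96: fwd; pos0(id96) recv 83: drop
Round 8: pos0(id96) recv 96: ELECTED

Answer: 14,82,83,96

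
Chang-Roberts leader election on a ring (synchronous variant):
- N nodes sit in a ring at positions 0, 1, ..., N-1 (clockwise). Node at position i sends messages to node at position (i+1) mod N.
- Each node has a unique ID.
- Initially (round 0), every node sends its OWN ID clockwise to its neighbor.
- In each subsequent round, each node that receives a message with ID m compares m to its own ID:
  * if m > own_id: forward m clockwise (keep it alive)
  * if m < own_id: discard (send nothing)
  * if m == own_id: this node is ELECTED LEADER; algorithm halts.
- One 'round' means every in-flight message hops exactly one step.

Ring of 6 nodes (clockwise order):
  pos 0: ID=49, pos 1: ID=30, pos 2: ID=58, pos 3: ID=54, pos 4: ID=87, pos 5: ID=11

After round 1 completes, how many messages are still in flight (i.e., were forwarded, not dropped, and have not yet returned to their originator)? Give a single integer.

Round 1: pos1(id30) recv 49: fwd; pos2(id58) recv 30: drop; pos3(id54) recv 58: fwd; pos4(id87) recv 54: drop; pos5(id11) recv 87: fwd; pos0(id49) recv 11: drop
After round 1: 3 messages still in flight

Answer: 3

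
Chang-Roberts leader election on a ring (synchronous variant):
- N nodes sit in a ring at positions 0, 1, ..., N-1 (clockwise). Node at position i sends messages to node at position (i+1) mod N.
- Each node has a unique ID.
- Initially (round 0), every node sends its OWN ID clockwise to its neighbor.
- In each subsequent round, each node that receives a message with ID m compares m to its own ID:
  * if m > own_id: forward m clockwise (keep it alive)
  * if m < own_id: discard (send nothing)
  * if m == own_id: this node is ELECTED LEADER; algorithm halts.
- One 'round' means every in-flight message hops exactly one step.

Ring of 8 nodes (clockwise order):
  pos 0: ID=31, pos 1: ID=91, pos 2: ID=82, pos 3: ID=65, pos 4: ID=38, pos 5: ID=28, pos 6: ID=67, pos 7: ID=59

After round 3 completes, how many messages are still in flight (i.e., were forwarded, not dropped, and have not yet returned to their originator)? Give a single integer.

Answer: 2

Derivation:
Round 1: pos1(id91) recv 31: drop; pos2(id82) recv 91: fwd; pos3(id65) recv 82: fwd; pos4(id38) recv 65: fwd; pos5(id28) recv 38: fwd; pos6(id67) recv 28: drop; pos7(id59) recv 67: fwd; pos0(id31) recv 59: fwd
Round 2: pos3(id65) recv 91: fwd; pos4(id38) recv 82: fwd; pos5(id28) recv 65: fwd; pos6(id67) recv 38: drop; pos0(id31) recv 67: fwd; pos1(id91) recv 59: drop
Round 3: pos4(id38) recv 91: fwd; pos5(id28) recv 82: fwd; pos6(id67) recv 65: drop; pos1(id91) recv 67: drop
After round 3: 2 messages still in flight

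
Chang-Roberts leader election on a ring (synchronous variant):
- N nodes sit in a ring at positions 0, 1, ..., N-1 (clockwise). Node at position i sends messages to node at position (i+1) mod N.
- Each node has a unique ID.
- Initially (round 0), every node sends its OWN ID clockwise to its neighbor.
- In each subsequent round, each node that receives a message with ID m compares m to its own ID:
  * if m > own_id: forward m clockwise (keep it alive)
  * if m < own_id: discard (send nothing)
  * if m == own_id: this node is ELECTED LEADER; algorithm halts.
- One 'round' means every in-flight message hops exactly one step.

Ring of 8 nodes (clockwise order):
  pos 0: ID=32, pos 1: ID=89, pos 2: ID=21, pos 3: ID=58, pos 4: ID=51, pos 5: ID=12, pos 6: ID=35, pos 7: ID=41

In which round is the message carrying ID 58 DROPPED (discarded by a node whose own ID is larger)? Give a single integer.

Answer: 6

Derivation:
Round 1: pos1(id89) recv 32: drop; pos2(id21) recv 89: fwd; pos3(id58) recv 21: drop; pos4(id51) recv 58: fwd; pos5(id12) recv 51: fwd; pos6(id35) recv 12: drop; pos7(id41) recv 35: drop; pos0(id32) recv 41: fwd
Round 2: pos3(id58) recv 89: fwd; pos5(id12) recv 58: fwd; pos6(id35) recv 51: fwd; pos1(id89) recv 41: drop
Round 3: pos4(id51) recv 89: fwd; pos6(id35) recv 58: fwd; pos7(id41) recv 51: fwd
Round 4: pos5(id12) recv 89: fwd; pos7(id41) recv 58: fwd; pos0(id32) recv 51: fwd
Round 5: pos6(id35) recv 89: fwd; pos0(id32) recv 58: fwd; pos1(id89) recv 51: drop
Round 6: pos7(id41) recv 89: fwd; pos1(id89) recv 58: drop
Round 7: pos0(id32) recv 89: fwd
Round 8: pos1(id89) recv 89: ELECTED
Message ID 58 originates at pos 3; dropped at pos 1 in round 6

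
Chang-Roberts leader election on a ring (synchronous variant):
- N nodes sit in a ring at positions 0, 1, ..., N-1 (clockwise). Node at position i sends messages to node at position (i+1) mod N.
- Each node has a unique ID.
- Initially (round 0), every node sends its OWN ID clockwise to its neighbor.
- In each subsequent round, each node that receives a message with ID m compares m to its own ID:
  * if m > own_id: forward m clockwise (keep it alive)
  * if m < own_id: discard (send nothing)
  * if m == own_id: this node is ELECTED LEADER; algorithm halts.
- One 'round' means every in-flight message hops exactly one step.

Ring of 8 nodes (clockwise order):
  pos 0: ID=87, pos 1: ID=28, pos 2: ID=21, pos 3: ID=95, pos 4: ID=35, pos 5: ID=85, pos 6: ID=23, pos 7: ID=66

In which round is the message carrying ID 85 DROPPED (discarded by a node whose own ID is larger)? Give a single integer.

Round 1: pos1(id28) recv 87: fwd; pos2(id21) recv 28: fwd; pos3(id95) recv 21: drop; pos4(id35) recv 95: fwd; pos5(id85) recv 35: drop; pos6(id23) recv 85: fwd; pos7(id66) recv 23: drop; pos0(id87) recv 66: drop
Round 2: pos2(id21) recv 87: fwd; pos3(id95) recv 28: drop; pos5(id85) recv 95: fwd; pos7(id66) recv 85: fwd
Round 3: pos3(id95) recv 87: drop; pos6(id23) recv 95: fwd; pos0(id87) recv 85: drop
Round 4: pos7(id66) recv 95: fwd
Round 5: pos0(id87) recv 95: fwd
Round 6: pos1(id28) recv 95: fwd
Round 7: pos2(id21) recv 95: fwd
Round 8: pos3(id95) recv 95: ELECTED
Message ID 85 originates at pos 5; dropped at pos 0 in round 3

Answer: 3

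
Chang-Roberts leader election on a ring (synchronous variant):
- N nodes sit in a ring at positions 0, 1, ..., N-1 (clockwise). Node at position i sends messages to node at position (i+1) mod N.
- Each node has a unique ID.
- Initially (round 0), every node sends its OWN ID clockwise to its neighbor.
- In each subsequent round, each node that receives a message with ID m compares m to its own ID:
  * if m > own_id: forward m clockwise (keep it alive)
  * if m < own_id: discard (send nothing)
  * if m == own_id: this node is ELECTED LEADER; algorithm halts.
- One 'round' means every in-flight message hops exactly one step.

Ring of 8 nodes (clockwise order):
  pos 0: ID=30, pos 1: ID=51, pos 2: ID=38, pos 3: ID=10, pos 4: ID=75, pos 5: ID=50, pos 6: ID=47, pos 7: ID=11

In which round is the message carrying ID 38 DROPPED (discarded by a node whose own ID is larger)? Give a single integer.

Answer: 2

Derivation:
Round 1: pos1(id51) recv 30: drop; pos2(id38) recv 51: fwd; pos3(id10) recv 38: fwd; pos4(id75) recv 10: drop; pos5(id50) recv 75: fwd; pos6(id47) recv 50: fwd; pos7(id11) recv 47: fwd; pos0(id30) recv 11: drop
Round 2: pos3(id10) recv 51: fwd; pos4(id75) recv 38: drop; pos6(id47) recv 75: fwd; pos7(id11) recv 50: fwd; pos0(id30) recv 47: fwd
Round 3: pos4(id75) recv 51: drop; pos7(id11) recv 75: fwd; pos0(id30) recv 50: fwd; pos1(id51) recv 47: drop
Round 4: pos0(id30) recv 75: fwd; pos1(id51) recv 50: drop
Round 5: pos1(id51) recv 75: fwd
Round 6: pos2(id38) recv 75: fwd
Round 7: pos3(id10) recv 75: fwd
Round 8: pos4(id75) recv 75: ELECTED
Message ID 38 originates at pos 2; dropped at pos 4 in round 2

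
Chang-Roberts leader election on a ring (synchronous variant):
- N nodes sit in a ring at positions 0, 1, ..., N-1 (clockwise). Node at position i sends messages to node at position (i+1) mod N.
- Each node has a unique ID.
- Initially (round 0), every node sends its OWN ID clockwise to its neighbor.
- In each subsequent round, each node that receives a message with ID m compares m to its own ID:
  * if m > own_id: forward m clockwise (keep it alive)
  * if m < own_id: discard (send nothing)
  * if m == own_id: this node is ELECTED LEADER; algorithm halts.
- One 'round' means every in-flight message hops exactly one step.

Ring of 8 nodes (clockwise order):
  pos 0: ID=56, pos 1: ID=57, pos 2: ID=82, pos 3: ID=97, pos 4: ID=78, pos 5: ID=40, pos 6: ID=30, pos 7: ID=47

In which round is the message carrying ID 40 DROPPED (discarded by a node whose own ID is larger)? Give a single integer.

Round 1: pos1(id57) recv 56: drop; pos2(id82) recv 57: drop; pos3(id97) recv 82: drop; pos4(id78) recv 97: fwd; pos5(id40) recv 78: fwd; pos6(id30) recv 40: fwd; pos7(id47) recv 30: drop; pos0(id56) recv 47: drop
Round 2: pos5(id40) recv 97: fwd; pos6(id30) recv 78: fwd; pos7(id47) recv 40: drop
Round 3: pos6(id30) recv 97: fwd; pos7(id47) recv 78: fwd
Round 4: pos7(id47) recv 97: fwd; pos0(id56) recv 78: fwd
Round 5: pos0(id56) recv 97: fwd; pos1(id57) recv 78: fwd
Round 6: pos1(id57) recv 97: fwd; pos2(id82) recv 78: drop
Round 7: pos2(id82) recv 97: fwd
Round 8: pos3(id97) recv 97: ELECTED
Message ID 40 originates at pos 5; dropped at pos 7 in round 2

Answer: 2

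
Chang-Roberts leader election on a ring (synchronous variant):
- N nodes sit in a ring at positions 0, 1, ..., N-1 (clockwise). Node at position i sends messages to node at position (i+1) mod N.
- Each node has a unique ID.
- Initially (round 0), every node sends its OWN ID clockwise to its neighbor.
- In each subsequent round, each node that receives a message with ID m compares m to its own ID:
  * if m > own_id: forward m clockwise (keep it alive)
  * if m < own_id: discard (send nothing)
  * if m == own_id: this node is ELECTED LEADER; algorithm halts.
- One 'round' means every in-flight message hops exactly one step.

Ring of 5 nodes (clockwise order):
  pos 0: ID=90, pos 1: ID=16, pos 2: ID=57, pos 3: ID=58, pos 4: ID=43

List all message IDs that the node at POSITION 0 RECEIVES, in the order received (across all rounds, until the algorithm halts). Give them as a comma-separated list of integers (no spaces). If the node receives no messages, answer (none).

Answer: 43,58,90

Derivation:
Round 1: pos1(id16) recv 90: fwd; pos2(id57) recv 16: drop; pos3(id58) recv 57: drop; pos4(id43) recv 58: fwd; pos0(id90) recv 43: drop
Round 2: pos2(id57) recv 90: fwd; pos0(id90) recv 58: drop
Round 3: pos3(id58) recv 90: fwd
Round 4: pos4(id43) recv 90: fwd
Round 5: pos0(id90) recv 90: ELECTED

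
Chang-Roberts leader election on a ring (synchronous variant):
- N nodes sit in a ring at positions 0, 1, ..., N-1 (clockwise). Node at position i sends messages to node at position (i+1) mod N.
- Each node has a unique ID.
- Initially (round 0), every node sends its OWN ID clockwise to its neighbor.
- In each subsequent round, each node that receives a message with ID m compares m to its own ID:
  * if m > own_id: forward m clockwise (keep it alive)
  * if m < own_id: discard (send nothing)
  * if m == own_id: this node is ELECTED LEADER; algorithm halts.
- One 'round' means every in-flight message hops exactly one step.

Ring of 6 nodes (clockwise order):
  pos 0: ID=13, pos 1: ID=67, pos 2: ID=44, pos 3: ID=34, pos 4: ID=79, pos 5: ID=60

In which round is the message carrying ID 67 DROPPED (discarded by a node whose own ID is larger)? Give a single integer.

Round 1: pos1(id67) recv 13: drop; pos2(id44) recv 67: fwd; pos3(id34) recv 44: fwd; pos4(id79) recv 34: drop; pos5(id60) recv 79: fwd; pos0(id13) recv 60: fwd
Round 2: pos3(id34) recv 67: fwd; pos4(id79) recv 44: drop; pos0(id13) recv 79: fwd; pos1(id67) recv 60: drop
Round 3: pos4(id79) recv 67: drop; pos1(id67) recv 79: fwd
Round 4: pos2(id44) recv 79: fwd
Round 5: pos3(id34) recv 79: fwd
Round 6: pos4(id79) recv 79: ELECTED
Message ID 67 originates at pos 1; dropped at pos 4 in round 3

Answer: 3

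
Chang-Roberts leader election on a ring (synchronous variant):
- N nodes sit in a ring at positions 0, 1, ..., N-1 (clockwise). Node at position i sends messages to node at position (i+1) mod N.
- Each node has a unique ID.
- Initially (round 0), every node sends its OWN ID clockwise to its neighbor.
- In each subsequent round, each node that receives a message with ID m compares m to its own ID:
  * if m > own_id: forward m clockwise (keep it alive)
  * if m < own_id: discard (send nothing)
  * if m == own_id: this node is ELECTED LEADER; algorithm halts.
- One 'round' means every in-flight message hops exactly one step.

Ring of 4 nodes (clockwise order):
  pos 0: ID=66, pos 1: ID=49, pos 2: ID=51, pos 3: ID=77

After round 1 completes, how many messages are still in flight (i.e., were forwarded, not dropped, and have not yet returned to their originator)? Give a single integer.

Answer: 2

Derivation:
Round 1: pos1(id49) recv 66: fwd; pos2(id51) recv 49: drop; pos3(id77) recv 51: drop; pos0(id66) recv 77: fwd
After round 1: 2 messages still in flight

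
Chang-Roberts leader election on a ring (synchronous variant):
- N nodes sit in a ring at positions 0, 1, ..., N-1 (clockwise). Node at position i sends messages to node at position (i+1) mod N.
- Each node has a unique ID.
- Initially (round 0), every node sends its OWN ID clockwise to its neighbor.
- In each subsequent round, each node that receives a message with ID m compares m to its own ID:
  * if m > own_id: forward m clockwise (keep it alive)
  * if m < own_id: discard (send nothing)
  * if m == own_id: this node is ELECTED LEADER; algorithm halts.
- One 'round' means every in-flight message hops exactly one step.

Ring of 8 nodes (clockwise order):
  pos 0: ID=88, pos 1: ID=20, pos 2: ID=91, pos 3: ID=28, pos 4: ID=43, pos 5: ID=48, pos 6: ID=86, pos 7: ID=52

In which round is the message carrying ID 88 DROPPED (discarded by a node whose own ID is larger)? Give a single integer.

Round 1: pos1(id20) recv 88: fwd; pos2(id91) recv 20: drop; pos3(id28) recv 91: fwd; pos4(id43) recv 28: drop; pos5(id48) recv 43: drop; pos6(id86) recv 48: drop; pos7(id52) recv 86: fwd; pos0(id88) recv 52: drop
Round 2: pos2(id91) recv 88: drop; pos4(id43) recv 91: fwd; pos0(id88) recv 86: drop
Round 3: pos5(id48) recv 91: fwd
Round 4: pos6(id86) recv 91: fwd
Round 5: pos7(id52) recv 91: fwd
Round 6: pos0(id88) recv 91: fwd
Round 7: pos1(id20) recv 91: fwd
Round 8: pos2(id91) recv 91: ELECTED
Message ID 88 originates at pos 0; dropped at pos 2 in round 2

Answer: 2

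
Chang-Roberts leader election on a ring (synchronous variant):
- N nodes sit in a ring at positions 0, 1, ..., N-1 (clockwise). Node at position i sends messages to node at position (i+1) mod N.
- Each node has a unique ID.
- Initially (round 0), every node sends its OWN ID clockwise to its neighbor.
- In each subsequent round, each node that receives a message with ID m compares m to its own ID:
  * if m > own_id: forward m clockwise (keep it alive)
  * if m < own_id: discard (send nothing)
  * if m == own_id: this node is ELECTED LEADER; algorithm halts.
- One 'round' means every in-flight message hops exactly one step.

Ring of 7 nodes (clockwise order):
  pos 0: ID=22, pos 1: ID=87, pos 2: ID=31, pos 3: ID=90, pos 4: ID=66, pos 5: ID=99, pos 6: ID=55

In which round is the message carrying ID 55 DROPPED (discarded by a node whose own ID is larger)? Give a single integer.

Answer: 2

Derivation:
Round 1: pos1(id87) recv 22: drop; pos2(id31) recv 87: fwd; pos3(id90) recv 31: drop; pos4(id66) recv 90: fwd; pos5(id99) recv 66: drop; pos6(id55) recv 99: fwd; pos0(id22) recv 55: fwd
Round 2: pos3(id90) recv 87: drop; pos5(id99) recv 90: drop; pos0(id22) recv 99: fwd; pos1(id87) recv 55: drop
Round 3: pos1(id87) recv 99: fwd
Round 4: pos2(id31) recv 99: fwd
Round 5: pos3(id90) recv 99: fwd
Round 6: pos4(id66) recv 99: fwd
Round 7: pos5(id99) recv 99: ELECTED
Message ID 55 originates at pos 6; dropped at pos 1 in round 2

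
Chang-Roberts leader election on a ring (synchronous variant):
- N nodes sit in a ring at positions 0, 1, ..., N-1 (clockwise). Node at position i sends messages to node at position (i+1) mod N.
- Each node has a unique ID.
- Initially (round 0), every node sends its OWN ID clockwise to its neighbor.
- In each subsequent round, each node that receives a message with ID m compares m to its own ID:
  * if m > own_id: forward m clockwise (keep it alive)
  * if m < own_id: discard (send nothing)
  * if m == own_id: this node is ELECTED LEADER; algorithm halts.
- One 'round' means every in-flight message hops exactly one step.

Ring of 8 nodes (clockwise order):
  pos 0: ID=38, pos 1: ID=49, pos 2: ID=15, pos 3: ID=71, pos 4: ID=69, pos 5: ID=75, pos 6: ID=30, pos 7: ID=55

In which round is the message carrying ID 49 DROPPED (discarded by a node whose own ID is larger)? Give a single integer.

Round 1: pos1(id49) recv 38: drop; pos2(id15) recv 49: fwd; pos3(id71) recv 15: drop; pos4(id69) recv 71: fwd; pos5(id75) recv 69: drop; pos6(id30) recv 75: fwd; pos7(id55) recv 30: drop; pos0(id38) recv 55: fwd
Round 2: pos3(id71) recv 49: drop; pos5(id75) recv 71: drop; pos7(id55) recv 75: fwd; pos1(id49) recv 55: fwd
Round 3: pos0(id38) recv 75: fwd; pos2(id15) recv 55: fwd
Round 4: pos1(id49) recv 75: fwd; pos3(id71) recv 55: drop
Round 5: pos2(id15) recv 75: fwd
Round 6: pos3(id71) recv 75: fwd
Round 7: pos4(id69) recv 75: fwd
Round 8: pos5(id75) recv 75: ELECTED
Message ID 49 originates at pos 1; dropped at pos 3 in round 2

Answer: 2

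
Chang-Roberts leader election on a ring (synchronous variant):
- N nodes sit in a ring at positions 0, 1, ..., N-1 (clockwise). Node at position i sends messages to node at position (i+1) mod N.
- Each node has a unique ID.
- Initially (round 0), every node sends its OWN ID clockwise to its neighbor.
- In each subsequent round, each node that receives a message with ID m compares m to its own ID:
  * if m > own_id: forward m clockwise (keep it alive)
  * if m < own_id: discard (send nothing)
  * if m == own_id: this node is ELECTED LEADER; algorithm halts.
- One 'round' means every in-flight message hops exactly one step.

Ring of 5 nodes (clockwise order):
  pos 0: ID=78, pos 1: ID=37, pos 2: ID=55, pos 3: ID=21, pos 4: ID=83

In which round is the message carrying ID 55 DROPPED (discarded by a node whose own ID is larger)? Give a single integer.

Round 1: pos1(id37) recv 78: fwd; pos2(id55) recv 37: drop; pos3(id21) recv 55: fwd; pos4(id83) recv 21: drop; pos0(id78) recv 83: fwd
Round 2: pos2(id55) recv 78: fwd; pos4(id83) recv 55: drop; pos1(id37) recv 83: fwd
Round 3: pos3(id21) recv 78: fwd; pos2(id55) recv 83: fwd
Round 4: pos4(id83) recv 78: drop; pos3(id21) recv 83: fwd
Round 5: pos4(id83) recv 83: ELECTED
Message ID 55 originates at pos 2; dropped at pos 4 in round 2

Answer: 2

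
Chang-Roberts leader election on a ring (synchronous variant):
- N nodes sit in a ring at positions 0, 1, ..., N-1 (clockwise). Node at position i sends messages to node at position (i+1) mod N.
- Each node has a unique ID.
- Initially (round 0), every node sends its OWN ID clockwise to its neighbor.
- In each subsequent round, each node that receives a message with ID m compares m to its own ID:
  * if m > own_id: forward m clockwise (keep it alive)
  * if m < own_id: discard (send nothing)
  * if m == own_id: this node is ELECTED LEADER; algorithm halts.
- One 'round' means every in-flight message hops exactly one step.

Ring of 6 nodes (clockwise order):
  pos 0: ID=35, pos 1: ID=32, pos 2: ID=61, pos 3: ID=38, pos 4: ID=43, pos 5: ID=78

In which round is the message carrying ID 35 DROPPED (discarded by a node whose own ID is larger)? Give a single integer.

Answer: 2

Derivation:
Round 1: pos1(id32) recv 35: fwd; pos2(id61) recv 32: drop; pos3(id38) recv 61: fwd; pos4(id43) recv 38: drop; pos5(id78) recv 43: drop; pos0(id35) recv 78: fwd
Round 2: pos2(id61) recv 35: drop; pos4(id43) recv 61: fwd; pos1(id32) recv 78: fwd
Round 3: pos5(id78) recv 61: drop; pos2(id61) recv 78: fwd
Round 4: pos3(id38) recv 78: fwd
Round 5: pos4(id43) recv 78: fwd
Round 6: pos5(id78) recv 78: ELECTED
Message ID 35 originates at pos 0; dropped at pos 2 in round 2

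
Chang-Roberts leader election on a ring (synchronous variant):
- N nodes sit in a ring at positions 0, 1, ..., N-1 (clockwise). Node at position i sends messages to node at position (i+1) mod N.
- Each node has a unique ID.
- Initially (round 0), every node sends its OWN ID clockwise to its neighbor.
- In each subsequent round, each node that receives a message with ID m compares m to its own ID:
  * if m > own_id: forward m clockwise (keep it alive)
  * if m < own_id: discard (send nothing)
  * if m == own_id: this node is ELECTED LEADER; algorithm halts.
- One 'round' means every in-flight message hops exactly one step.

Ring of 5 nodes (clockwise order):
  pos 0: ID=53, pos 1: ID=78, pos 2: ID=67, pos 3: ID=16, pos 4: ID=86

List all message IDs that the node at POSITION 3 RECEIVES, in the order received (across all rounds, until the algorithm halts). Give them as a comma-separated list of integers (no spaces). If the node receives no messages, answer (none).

Round 1: pos1(id78) recv 53: drop; pos2(id67) recv 78: fwd; pos3(id16) recv 67: fwd; pos4(id86) recv 16: drop; pos0(id53) recv 86: fwd
Round 2: pos3(id16) recv 78: fwd; pos4(id86) recv 67: drop; pos1(id78) recv 86: fwd
Round 3: pos4(id86) recv 78: drop; pos2(id67) recv 86: fwd
Round 4: pos3(id16) recv 86: fwd
Round 5: pos4(id86) recv 86: ELECTED

Answer: 67,78,86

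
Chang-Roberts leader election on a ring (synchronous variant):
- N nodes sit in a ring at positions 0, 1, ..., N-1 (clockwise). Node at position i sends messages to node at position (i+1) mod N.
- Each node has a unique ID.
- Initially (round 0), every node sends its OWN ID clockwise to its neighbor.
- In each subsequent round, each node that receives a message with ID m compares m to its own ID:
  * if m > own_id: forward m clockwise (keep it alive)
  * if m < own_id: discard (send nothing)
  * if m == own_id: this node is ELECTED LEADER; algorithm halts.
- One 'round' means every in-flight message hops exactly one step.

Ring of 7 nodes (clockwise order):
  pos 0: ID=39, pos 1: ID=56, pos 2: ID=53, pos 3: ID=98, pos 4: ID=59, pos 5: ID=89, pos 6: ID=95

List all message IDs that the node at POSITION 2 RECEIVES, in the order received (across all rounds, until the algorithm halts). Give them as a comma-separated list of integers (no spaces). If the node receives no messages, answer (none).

Round 1: pos1(id56) recv 39: drop; pos2(id53) recv 56: fwd; pos3(id98) recv 53: drop; pos4(id59) recv 98: fwd; pos5(id89) recv 59: drop; pos6(id95) recv 89: drop; pos0(id39) recv 95: fwd
Round 2: pos3(id98) recv 56: drop; pos5(id89) recv 98: fwd; pos1(id56) recv 95: fwd
Round 3: pos6(id95) recv 98: fwd; pos2(id53) recv 95: fwd
Round 4: pos0(id39) recv 98: fwd; pos3(id98) recv 95: drop
Round 5: pos1(id56) recv 98: fwd
Round 6: pos2(id53) recv 98: fwd
Round 7: pos3(id98) recv 98: ELECTED

Answer: 56,95,98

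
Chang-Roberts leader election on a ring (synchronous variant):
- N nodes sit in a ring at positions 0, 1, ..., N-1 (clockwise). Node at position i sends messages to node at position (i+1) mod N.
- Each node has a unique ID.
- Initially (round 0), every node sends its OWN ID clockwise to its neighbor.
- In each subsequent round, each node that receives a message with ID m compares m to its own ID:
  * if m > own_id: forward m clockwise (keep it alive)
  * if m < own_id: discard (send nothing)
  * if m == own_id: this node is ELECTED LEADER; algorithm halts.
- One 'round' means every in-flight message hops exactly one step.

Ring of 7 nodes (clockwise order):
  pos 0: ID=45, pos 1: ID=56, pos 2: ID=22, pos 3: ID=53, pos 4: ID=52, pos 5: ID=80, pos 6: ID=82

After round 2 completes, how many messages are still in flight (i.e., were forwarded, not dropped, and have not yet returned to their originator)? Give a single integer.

Round 1: pos1(id56) recv 45: drop; pos2(id22) recv 56: fwd; pos3(id53) recv 22: drop; pos4(id52) recv 53: fwd; pos5(id80) recv 52: drop; pos6(id82) recv 80: drop; pos0(id45) recv 82: fwd
Round 2: pos3(id53) recv 56: fwd; pos5(id80) recv 53: drop; pos1(id56) recv 82: fwd
After round 2: 2 messages still in flight

Answer: 2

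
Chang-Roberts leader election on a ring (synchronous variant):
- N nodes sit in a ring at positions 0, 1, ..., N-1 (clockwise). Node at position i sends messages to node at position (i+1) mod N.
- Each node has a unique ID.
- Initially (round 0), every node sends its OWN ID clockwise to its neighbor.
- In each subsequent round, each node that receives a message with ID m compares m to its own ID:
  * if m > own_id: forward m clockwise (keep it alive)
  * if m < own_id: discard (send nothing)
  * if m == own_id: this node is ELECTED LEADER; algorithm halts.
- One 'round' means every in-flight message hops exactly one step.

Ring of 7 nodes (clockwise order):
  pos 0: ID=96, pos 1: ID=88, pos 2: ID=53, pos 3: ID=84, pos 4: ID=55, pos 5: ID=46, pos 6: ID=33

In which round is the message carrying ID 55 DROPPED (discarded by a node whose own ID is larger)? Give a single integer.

Round 1: pos1(id88) recv 96: fwd; pos2(id53) recv 88: fwd; pos3(id84) recv 53: drop; pos4(id55) recv 84: fwd; pos5(id46) recv 55: fwd; pos6(id33) recv 46: fwd; pos0(id96) recv 33: drop
Round 2: pos2(id53) recv 96: fwd; pos3(id84) recv 88: fwd; pos5(id46) recv 84: fwd; pos6(id33) recv 55: fwd; pos0(id96) recv 46: drop
Round 3: pos3(id84) recv 96: fwd; pos4(id55) recv 88: fwd; pos6(id33) recv 84: fwd; pos0(id96) recv 55: drop
Round 4: pos4(id55) recv 96: fwd; pos5(id46) recv 88: fwd; pos0(id96) recv 84: drop
Round 5: pos5(id46) recv 96: fwd; pos6(id33) recv 88: fwd
Round 6: pos6(id33) recv 96: fwd; pos0(id96) recv 88: drop
Round 7: pos0(id96) recv 96: ELECTED
Message ID 55 originates at pos 4; dropped at pos 0 in round 3

Answer: 3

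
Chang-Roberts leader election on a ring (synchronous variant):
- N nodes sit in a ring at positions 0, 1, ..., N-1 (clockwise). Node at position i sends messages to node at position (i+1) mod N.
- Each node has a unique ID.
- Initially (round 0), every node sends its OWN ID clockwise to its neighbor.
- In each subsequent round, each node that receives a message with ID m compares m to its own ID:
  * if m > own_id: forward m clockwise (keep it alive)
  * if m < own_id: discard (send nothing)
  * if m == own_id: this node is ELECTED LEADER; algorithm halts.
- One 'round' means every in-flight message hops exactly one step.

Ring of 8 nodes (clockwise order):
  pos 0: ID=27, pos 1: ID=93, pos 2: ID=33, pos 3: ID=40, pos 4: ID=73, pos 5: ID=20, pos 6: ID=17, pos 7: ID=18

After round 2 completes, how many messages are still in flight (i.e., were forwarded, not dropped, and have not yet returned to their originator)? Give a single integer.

Round 1: pos1(id93) recv 27: drop; pos2(id33) recv 93: fwd; pos3(id40) recv 33: drop; pos4(id73) recv 40: drop; pos5(id20) recv 73: fwd; pos6(id17) recv 20: fwd; pos7(id18) recv 17: drop; pos0(id27) recv 18: drop
Round 2: pos3(id40) recv 93: fwd; pos6(id17) recv 73: fwd; pos7(id18) recv 20: fwd
After round 2: 3 messages still in flight

Answer: 3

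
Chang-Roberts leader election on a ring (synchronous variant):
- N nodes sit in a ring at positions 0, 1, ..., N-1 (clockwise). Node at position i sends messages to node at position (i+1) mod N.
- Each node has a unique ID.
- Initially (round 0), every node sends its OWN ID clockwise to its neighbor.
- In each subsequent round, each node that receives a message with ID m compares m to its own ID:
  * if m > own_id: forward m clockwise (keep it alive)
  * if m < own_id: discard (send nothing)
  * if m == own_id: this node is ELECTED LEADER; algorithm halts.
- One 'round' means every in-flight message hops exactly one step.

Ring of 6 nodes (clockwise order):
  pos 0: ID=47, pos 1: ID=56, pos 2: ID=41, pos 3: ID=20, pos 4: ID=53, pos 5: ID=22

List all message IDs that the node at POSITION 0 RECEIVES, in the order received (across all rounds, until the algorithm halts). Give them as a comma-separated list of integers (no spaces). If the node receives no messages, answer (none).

Round 1: pos1(id56) recv 47: drop; pos2(id41) recv 56: fwd; pos3(id20) recv 41: fwd; pos4(id53) recv 20: drop; pos5(id22) recv 53: fwd; pos0(id47) recv 22: drop
Round 2: pos3(id20) recv 56: fwd; pos4(id53) recv 41: drop; pos0(id47) recv 53: fwd
Round 3: pos4(id53) recv 56: fwd; pos1(id56) recv 53: drop
Round 4: pos5(id22) recv 56: fwd
Round 5: pos0(id47) recv 56: fwd
Round 6: pos1(id56) recv 56: ELECTED

Answer: 22,53,56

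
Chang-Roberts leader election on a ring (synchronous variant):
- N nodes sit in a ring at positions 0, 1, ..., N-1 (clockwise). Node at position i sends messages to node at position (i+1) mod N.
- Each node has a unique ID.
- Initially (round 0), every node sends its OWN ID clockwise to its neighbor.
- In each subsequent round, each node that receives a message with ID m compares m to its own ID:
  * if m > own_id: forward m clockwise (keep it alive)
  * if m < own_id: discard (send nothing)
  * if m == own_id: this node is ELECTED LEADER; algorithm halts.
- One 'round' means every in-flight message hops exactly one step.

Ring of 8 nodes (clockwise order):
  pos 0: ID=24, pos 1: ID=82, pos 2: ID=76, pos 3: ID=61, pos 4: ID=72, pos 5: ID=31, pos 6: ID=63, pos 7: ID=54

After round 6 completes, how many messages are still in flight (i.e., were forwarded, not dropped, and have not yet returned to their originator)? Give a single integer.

Round 1: pos1(id82) recv 24: drop; pos2(id76) recv 82: fwd; pos3(id61) recv 76: fwd; pos4(id72) recv 61: drop; pos5(id31) recv 72: fwd; pos6(id63) recv 31: drop; pos7(id54) recv 63: fwd; pos0(id24) recv 54: fwd
Round 2: pos3(id61) recv 82: fwd; pos4(id72) recv 76: fwd; pos6(id63) recv 72: fwd; pos0(id24) recv 63: fwd; pos1(id82) recv 54: drop
Round 3: pos4(id72) recv 82: fwd; pos5(id31) recv 76: fwd; pos7(id54) recv 72: fwd; pos1(id82) recv 63: drop
Round 4: pos5(id31) recv 82: fwd; pos6(id63) recv 76: fwd; pos0(id24) recv 72: fwd
Round 5: pos6(id63) recv 82: fwd; pos7(id54) recv 76: fwd; pos1(id82) recv 72: drop
Round 6: pos7(id54) recv 82: fwd; pos0(id24) recv 76: fwd
After round 6: 2 messages still in flight

Answer: 2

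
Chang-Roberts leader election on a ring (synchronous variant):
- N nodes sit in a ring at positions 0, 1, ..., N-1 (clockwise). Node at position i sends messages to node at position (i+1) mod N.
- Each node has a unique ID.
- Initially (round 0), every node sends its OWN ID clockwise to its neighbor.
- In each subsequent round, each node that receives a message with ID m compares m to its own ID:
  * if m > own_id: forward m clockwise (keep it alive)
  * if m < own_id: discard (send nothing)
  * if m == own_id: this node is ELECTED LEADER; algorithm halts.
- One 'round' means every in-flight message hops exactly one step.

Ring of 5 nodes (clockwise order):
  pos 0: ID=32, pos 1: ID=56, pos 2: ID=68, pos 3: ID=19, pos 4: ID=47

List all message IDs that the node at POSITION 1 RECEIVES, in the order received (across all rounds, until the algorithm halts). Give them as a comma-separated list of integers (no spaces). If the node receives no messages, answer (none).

Answer: 32,47,68

Derivation:
Round 1: pos1(id56) recv 32: drop; pos2(id68) recv 56: drop; pos3(id19) recv 68: fwd; pos4(id47) recv 19: drop; pos0(id32) recv 47: fwd
Round 2: pos4(id47) recv 68: fwd; pos1(id56) recv 47: drop
Round 3: pos0(id32) recv 68: fwd
Round 4: pos1(id56) recv 68: fwd
Round 5: pos2(id68) recv 68: ELECTED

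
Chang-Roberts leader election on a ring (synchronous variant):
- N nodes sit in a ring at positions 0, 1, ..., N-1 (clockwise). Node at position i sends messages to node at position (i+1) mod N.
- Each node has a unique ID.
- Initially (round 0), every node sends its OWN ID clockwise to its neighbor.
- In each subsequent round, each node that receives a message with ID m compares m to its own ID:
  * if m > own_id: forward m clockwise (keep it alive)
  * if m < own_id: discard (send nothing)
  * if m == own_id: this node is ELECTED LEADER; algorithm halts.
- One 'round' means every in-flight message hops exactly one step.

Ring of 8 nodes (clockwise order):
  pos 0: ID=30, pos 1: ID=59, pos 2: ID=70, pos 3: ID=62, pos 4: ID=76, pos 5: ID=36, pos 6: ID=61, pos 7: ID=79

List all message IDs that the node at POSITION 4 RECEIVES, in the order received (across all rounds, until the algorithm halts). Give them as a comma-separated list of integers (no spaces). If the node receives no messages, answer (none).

Round 1: pos1(id59) recv 30: drop; pos2(id70) recv 59: drop; pos3(id62) recv 70: fwd; pos4(id76) recv 62: drop; pos5(id36) recv 76: fwd; pos6(id61) recv 36: drop; pos7(id79) recv 61: drop; pos0(id30) recv 79: fwd
Round 2: pos4(id76) recv 70: drop; pos6(id61) recv 76: fwd; pos1(id59) recv 79: fwd
Round 3: pos7(id79) recv 76: drop; pos2(id70) recv 79: fwd
Round 4: pos3(id62) recv 79: fwd
Round 5: pos4(id76) recv 79: fwd
Round 6: pos5(id36) recv 79: fwd
Round 7: pos6(id61) recv 79: fwd
Round 8: pos7(id79) recv 79: ELECTED

Answer: 62,70,79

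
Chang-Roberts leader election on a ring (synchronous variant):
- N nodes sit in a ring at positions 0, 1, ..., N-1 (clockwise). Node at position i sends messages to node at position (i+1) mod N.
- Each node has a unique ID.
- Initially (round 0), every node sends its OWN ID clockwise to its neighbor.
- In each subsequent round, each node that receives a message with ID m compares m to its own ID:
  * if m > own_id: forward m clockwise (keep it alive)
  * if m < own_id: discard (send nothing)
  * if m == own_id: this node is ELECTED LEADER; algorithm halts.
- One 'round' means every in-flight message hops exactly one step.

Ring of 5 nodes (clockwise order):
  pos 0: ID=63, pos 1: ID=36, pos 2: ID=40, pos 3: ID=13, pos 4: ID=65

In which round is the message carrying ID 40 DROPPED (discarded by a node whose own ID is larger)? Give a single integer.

Answer: 2

Derivation:
Round 1: pos1(id36) recv 63: fwd; pos2(id40) recv 36: drop; pos3(id13) recv 40: fwd; pos4(id65) recv 13: drop; pos0(id63) recv 65: fwd
Round 2: pos2(id40) recv 63: fwd; pos4(id65) recv 40: drop; pos1(id36) recv 65: fwd
Round 3: pos3(id13) recv 63: fwd; pos2(id40) recv 65: fwd
Round 4: pos4(id65) recv 63: drop; pos3(id13) recv 65: fwd
Round 5: pos4(id65) recv 65: ELECTED
Message ID 40 originates at pos 2; dropped at pos 4 in round 2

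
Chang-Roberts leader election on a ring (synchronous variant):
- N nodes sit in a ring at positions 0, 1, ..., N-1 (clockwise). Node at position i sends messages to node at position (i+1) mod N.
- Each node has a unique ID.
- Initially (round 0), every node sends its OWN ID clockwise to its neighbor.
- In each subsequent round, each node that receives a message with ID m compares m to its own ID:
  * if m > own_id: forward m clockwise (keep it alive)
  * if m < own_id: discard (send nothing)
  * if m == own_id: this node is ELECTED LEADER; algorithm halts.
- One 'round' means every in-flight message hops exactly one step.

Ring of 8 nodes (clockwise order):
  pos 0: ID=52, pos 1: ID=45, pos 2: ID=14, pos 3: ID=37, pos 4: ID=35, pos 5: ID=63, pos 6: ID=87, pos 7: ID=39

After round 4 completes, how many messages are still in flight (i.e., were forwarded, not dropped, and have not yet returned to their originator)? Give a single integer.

Answer: 2

Derivation:
Round 1: pos1(id45) recv 52: fwd; pos2(id14) recv 45: fwd; pos3(id37) recv 14: drop; pos4(id35) recv 37: fwd; pos5(id63) recv 35: drop; pos6(id87) recv 63: drop; pos7(id39) recv 87: fwd; pos0(id52) recv 39: drop
Round 2: pos2(id14) recv 52: fwd; pos3(id37) recv 45: fwd; pos5(id63) recv 37: drop; pos0(id52) recv 87: fwd
Round 3: pos3(id37) recv 52: fwd; pos4(id35) recv 45: fwd; pos1(id45) recv 87: fwd
Round 4: pos4(id35) recv 52: fwd; pos5(id63) recv 45: drop; pos2(id14) recv 87: fwd
After round 4: 2 messages still in flight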